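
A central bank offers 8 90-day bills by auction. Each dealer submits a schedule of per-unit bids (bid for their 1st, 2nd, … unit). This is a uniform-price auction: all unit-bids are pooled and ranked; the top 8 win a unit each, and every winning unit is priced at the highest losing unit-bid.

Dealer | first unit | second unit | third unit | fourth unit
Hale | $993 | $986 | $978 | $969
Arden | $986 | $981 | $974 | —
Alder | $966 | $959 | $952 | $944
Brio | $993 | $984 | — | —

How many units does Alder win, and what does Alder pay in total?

Alder: 0 units, pays $0

Pooled unit-bids ranked (top 8): 993 (Hale-1), 993 (Brio-1), 986 (Hale-2), 986 (Arden-1), 984 (Brio-2), 981 (Arden-2), 978 (Hale-3), 974 (Arden-3)
First bid not allocated: $969.
Alder wins 0 unit(s) at $969 each.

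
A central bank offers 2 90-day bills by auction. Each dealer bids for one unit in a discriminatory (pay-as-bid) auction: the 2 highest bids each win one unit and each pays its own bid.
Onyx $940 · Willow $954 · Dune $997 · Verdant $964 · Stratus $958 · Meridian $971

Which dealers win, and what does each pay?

Bids ranked high→low: 997 (Dune), 971 (Meridian), 964 (Verdant), 958 (Stratus), …
Top 2: Dune, Meridian.
Each winner pays its own bid: Dune $997, Meridian $971.

Dune $997, Meridian $971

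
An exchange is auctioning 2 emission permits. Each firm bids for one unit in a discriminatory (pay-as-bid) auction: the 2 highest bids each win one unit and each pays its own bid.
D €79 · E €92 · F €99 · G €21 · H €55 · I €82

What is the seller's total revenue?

Total revenue: €191

Bids ranked high→low: 99 (F), 92 (E), 82 (I), 79 (D), …
The 2 highest are F, E.
Total revenue = 99 + 92 = €191.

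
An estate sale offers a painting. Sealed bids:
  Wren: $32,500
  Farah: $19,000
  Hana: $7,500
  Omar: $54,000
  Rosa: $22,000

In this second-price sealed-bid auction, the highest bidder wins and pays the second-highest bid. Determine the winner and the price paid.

Second-price sealed-bid auction: the highest bidder wins and pays the second-highest bid.
Bids ranked: 54,000 (Omar) > 32,500 (Wren) > 22,000 (Rosa) > 19,000 (Farah) > 7,500 (Hana)
Omar is highest; pays the second-highest bid, $32,500.

Omar pays $32,500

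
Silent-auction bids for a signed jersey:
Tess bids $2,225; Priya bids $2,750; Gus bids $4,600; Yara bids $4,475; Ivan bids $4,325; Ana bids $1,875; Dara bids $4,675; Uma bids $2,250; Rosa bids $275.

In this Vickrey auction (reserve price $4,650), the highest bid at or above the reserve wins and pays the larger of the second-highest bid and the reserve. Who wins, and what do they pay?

Dara pays $4,650

Bids in order: 4,675 (Dara) > 4,600 (Gus) > 4,475 (Yara) > 4,325 (Ivan) > 2,750 (Priya) > 2,250 (Uma) > …
Highest eligible bid: Dara at $4,675.
max(second-highest $4,600, reserve $4,650) = $4,650.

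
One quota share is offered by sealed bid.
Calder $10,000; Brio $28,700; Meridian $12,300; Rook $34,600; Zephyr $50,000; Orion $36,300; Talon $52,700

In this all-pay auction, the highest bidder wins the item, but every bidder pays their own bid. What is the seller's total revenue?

All-pay auction: the highest bidder wins the item, but every bidder pays their own bid.
Bids in order: 52,700 (Talon) > 50,000 (Zephyr) > 36,300 (Orion) > 34,600 (Rook) > 28,700 (Brio) > 12,300 (Meridian) > …
Talon wins with the top bid; all bids are sunk regardless.
Every bidder forfeits their bid regardless of winning.
Revenue = 10,000 + 28,700 + 12,300 + 34,600 + 50,000 + 36,300 + 52,700 = $224,600.

Total revenue: $224,600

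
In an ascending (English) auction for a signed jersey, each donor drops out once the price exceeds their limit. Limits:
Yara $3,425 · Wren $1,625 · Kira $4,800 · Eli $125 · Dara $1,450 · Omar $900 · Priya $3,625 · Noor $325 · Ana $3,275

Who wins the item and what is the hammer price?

Kira wins at $3,625

Limits in order: 4,800 (Kira) > 3,625 (Priya) > 3,425 (Yara) > 3,275 (Ana) > 1,625 (Wren) > 1,450 (Dara) > …
Bidding ends when Priya exits at $3,625; Kira takes it.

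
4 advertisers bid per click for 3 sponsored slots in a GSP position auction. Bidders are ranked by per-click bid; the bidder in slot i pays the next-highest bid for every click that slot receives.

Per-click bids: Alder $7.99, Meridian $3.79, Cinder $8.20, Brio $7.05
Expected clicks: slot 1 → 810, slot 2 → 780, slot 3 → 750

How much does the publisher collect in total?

Per-click bids in order: $8.20 (Cinder) > $7.99 (Alder) > $7.05 (Brio) > $3.79 (Meridian)
Slot 1: Cinder pays $7.99 × 810 = $6471.90
Slot 2: Alder pays $7.05 × 780 = $5499.00
Slot 3: Brio pays $3.79 × 750 = $2842.50
Total = $14813.40

Total revenue: $14813.40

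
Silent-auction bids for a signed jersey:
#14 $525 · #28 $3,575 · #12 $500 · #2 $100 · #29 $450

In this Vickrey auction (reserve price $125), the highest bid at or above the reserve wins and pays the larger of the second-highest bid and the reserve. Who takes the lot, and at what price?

#28 pays $525

Rule: the highest bid at or above the reserve wins and pays the larger of the second-highest bid and the reserve.
Sorting bids: 3,575 (#28) > 525 (#14) > 500 (#12) > 450 (#29) > 100 (#2)
#28 has the top bid at or above the reserve ($3,575).
max(second-highest $525, reserve $125) = $525; the reserve does not bind.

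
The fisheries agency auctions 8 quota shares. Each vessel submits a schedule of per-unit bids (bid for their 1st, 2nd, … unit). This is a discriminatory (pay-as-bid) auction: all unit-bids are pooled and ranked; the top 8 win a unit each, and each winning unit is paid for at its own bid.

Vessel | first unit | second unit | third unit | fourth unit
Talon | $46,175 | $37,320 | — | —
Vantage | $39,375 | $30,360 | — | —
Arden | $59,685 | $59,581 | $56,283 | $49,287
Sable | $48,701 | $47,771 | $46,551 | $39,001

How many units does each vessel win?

All unit-bids, highest first — top 8: 59,685 (Arden-1), 59,581 (Arden-2), 56,283 (Arden-3), 49,287 (Arden-4), 48,701 (Sable-1), 47,771 (Sable-2), 46,551 (Sable-3), 46,175 (Talon-1)
Next rejected bid: $39,375 (not a price — pay-as-bid).
Allocation: Arden 4, Sable 3, Talon 1.

Arden 4, Sable 3, Talon 1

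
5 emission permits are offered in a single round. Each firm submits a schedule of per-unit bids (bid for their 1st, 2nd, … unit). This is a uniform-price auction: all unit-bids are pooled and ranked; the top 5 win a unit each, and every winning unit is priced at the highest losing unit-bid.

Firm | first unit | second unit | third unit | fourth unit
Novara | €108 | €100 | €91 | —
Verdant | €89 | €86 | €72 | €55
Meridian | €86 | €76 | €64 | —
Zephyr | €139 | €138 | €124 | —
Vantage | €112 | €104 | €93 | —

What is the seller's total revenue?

Total revenue: €520

All unit-bids, highest first — top 5: 139 (Zephyr-1), 138 (Zephyr-2), 124 (Zephyr-3), 112 (Vantage-1), 108 (Novara-1)
The (k+1)-th unit-bid is €104.
Allocation: Novara 1, Vantage 1, Zephyr 3. Every unit priced at €104.
Revenue = 5 × 104 = €520.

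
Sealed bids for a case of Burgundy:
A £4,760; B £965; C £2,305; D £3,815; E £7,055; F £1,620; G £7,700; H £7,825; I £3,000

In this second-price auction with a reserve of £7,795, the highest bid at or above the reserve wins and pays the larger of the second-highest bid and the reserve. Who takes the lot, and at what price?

Bids ranked: 7,825 (H) > 7,700 (G) > 7,055 (E) > 4,760 (A) > 3,815 (D) > 3,000 (I) > …
H has the top bid at or above the reserve (£7,825).
max(second-highest £7,700, reserve £7,795) = £7,795.

H pays £7,795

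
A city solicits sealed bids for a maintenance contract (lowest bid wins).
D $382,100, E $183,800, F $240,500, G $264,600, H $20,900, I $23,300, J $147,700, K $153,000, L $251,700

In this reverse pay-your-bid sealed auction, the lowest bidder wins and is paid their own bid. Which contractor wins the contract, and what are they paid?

Reverse pay-your-bid sealed auction: the lowest bidder wins and is paid their own bid.
Sorting bids: 20,900 (H) < 23,300 (I) < 147,700 (J) < 153,000 (K) < 183,800 (E) < 240,500 (F) < …
H is lowest → is paid own bid, $20,900.

H is paid $20,900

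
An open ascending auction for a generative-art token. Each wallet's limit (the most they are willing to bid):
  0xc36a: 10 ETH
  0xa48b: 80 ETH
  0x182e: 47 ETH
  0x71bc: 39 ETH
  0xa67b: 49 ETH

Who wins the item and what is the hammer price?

0xa48b wins at 49 ETH

Rule: the price rises until one bidder remains; the winner pays the price at which the last rival dropped out.
Sorting limits: 80 (0xa48b) > 49 (0xa67b) > 47 (0x182e) > 39 (0x71bc) > 10 (0xc36a)
Bidding ends when 0xa67b exits at 49 ETH; 0xa48b takes it.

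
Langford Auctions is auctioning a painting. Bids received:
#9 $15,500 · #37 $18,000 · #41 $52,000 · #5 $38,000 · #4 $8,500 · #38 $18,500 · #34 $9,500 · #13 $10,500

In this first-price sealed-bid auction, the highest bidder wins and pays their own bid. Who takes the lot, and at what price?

First-price sealed-bid auction: the highest bidder wins and pays their own bid.
Bids ranked: 52,000 (#41) > 38,000 (#5) > 18,500 (#38) > 18,000 (#37) > 15,500 (#9) > 10,500 (#13) > …
#41 has the highest bid and pays exactly that: $52,000.

#41 pays $52,000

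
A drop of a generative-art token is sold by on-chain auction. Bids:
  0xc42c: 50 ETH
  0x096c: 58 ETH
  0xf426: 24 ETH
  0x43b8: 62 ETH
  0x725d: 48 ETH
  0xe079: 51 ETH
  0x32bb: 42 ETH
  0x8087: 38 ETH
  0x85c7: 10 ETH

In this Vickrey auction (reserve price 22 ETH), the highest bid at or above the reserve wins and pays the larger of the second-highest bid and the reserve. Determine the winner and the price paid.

0x43b8 pays 58 ETH

Vickrey auction (reserve price 22 ETH): the highest bid at or above the reserve wins and pays the larger of the second-highest bid and the reserve.
Bids in order: 62 (0x43b8) > 58 (0x096c) > 51 (0xe079) > 50 (0xc42c) > 48 (0x725d) > 42 (0x32bb) > …
Highest eligible bid: 0x43b8 at 62 ETH.
Second-highest bid 58 ETH exceeds the reserve 22 ETH → payment 58 ETH.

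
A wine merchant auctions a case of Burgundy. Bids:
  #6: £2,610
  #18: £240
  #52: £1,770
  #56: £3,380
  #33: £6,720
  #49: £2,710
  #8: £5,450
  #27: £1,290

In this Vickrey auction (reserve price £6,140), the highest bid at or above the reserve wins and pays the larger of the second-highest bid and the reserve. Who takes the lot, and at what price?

Rule: the highest bid at or above the reserve wins and pays the larger of the second-highest bid and the reserve.
Bids ranked: 6,720 (#33) > 5,450 (#8) > 3,380 (#56) > 2,710 (#49) > 2,610 (#6) > 1,770 (#52) > …
#33 has the top bid at or above the reserve (£6,720).
max(second-highest £5,450, reserve £6,140) = £6,140.

#33 pays £6,140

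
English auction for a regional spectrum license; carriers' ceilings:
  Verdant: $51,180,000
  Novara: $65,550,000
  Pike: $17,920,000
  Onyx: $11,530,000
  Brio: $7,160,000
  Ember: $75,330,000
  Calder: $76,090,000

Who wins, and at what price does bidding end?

Limits in order: 76,090,000 (Calder) > 75,330,000 (Ember) > 65,550,000 (Novara) > 51,180,000 (Verdant) > 17,920,000 (Pike) > 11,530,000 (Onyx) > …
Ember is the last rival to drop out, at $75,330,000; Calder remains and wins at that price.

Calder wins at $75,330,000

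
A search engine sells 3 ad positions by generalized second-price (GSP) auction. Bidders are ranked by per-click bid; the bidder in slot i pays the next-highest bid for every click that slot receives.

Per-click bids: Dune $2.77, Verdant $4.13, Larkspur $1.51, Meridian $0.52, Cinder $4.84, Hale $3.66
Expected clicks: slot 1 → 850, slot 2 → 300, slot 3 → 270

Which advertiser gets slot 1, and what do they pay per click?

Cinder; $4.13 per click

Per-click bids in order: $4.84 (Cinder) > $4.13 (Verdant) > $3.66 (Hale) > $2.77 (Dune) > …
Slot 1 goes to the first-ranked bidder, Cinder, who pays the next bid down: $4.13/click.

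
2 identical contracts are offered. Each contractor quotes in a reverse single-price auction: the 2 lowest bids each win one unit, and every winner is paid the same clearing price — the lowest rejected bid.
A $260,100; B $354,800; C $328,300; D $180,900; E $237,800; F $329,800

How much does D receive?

Bids ranked low→high: 180,900 (D), 237,800 (E), 260,100 (A), 328,300 (C), …
Winners (2 units): D, E.
First losing bid is A's $260,100, which sets the uniform price.
D wins → is paid $260,100.

D is paid $260,100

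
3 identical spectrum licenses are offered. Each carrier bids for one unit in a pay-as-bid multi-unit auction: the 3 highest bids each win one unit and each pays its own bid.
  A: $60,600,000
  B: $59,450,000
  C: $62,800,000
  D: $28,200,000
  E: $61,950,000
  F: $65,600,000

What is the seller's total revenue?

Total revenue: $190,350,000

Bids ranked high→low: 65,600,000 (F), 62,800,000 (C), 61,950,000 (E), 60,600,000 (A), 59,450,000 (B), …
Top 3: F, C, E.
Total revenue = 65,600,000 + 62,800,000 + 61,950,000 = $190,350,000.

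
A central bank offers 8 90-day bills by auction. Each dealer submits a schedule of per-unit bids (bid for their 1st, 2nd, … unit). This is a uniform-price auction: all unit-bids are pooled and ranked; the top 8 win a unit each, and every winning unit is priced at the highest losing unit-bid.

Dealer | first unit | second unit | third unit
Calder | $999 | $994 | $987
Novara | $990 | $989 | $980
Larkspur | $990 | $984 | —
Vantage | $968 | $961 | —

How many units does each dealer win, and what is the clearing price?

All unit-bids, highest first — top 8: 999 (Calder-1), 994 (Calder-2), 990 (Novara-1), 990 (Larkspur-1), 989 (Novara-2), 987 (Calder-3), 984 (Larkspur-2), 980 (Novara-3)
The (k+1)-th unit-bid is $968.
Allocation: Calder 3, Larkspur 2, Novara 3.

Calder 3, Larkspur 2, Novara 3; clearing price $968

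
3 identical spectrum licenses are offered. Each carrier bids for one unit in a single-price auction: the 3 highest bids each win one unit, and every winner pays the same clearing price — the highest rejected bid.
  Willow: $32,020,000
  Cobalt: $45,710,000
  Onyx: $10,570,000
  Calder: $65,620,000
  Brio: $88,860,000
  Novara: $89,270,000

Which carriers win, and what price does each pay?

Novara, Brio, Calder; each pays $45,710,000

Bids ranked high→low: 89,270,000 (Novara), 88,860,000 (Brio), 65,620,000 (Calder), 45,710,000 (Cobalt), 32,020,000 (Willow), …
The 3 highest are Novara, Brio, Calder.
Highest unsuccessful bid: $45,710,000 → clearing price.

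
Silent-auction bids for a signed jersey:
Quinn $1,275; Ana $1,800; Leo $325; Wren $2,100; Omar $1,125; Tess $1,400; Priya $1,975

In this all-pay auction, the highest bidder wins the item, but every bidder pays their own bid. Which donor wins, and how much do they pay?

Sorting bids: 2,100 (Wren) > 1,975 (Priya) > 1,800 (Ana) > 1,400 (Tess) > 1,275 (Quinn) > 1,125 (Omar) > …
Wren wins with the top bid; all bids are sunk regardless.

Wren pays $2,100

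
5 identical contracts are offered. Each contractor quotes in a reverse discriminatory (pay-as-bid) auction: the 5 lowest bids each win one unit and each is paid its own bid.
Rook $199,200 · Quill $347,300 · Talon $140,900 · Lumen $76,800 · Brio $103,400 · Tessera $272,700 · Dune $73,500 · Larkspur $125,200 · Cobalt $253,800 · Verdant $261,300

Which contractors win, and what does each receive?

Dune $73,500, Lumen $76,800, Brio $103,400, Larkspur $125,200, Talon $140,900

Ordering the bids: 73,500 (Dune), 76,800 (Lumen), 103,400 (Brio), 125,200 (Larkspur), 140,900 (Talon), 199,200 (Rook), 253,800 (Cobalt), …
Lowest 5: Dune, Lumen, Brio, Larkspur, Talon.
Each winner is paid its own bid: Dune $73,500, Lumen $76,800, Brio $103,400, Larkspur $125,200, Talon $140,900.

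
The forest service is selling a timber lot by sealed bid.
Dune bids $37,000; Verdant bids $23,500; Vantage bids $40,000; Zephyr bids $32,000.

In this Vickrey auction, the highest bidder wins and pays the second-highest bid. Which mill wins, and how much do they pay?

Sorting bids: 40,000 (Vantage) > 37,000 (Dune) > 32,000 (Zephyr) > 23,500 (Verdant)
Vantage wins with the highest bid; price is set by the runner-up at $37,000.

Vantage pays $37,000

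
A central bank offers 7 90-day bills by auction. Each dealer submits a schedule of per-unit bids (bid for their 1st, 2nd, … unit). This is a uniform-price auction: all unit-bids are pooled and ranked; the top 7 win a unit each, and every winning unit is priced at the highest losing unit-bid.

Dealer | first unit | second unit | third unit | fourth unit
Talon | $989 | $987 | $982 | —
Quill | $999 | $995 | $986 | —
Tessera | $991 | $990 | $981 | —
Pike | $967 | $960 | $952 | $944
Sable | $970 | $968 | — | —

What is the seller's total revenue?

Pooled unit-bids ranked (top 7): 999 (Quill-1), 995 (Quill-2), 991 (Tessera-1), 990 (Tessera-2), 989 (Talon-1), 987 (Talon-2), 986 (Quill-3)
First bid not allocated: $982.
Allocation: Quill 3, Talon 2, Tessera 2. Every unit priced at $982.
Revenue = 7 × 982 = $6,874.

Total revenue: $6,874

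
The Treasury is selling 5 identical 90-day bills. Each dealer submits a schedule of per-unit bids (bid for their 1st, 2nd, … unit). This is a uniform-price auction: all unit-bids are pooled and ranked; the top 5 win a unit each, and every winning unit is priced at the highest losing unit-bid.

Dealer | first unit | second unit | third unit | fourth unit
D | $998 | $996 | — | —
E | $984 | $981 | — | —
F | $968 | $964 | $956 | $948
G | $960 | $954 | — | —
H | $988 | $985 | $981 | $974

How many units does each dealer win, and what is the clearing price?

All unit-bids, highest first — top 5: 998 (D-1), 996 (D-2), 988 (H-1), 985 (H-2), 984 (E-1)
The (k+1)-th unit-bid is $981.
Allocation: D 2, E 1, H 2.

D 2, E 1, H 2; clearing price $981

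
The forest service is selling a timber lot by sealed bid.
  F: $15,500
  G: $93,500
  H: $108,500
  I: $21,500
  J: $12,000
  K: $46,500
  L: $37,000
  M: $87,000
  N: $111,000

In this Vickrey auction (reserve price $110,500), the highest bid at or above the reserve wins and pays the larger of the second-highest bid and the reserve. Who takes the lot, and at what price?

Bids in order: 111,000 (N) > 108,500 (H) > 93,500 (G) > 87,000 (M) > 46,500 (K) > 37,000 (L) > …
N has the top bid at or above the reserve ($111,000).
max(second-highest $108,500, reserve $110,500) = $110,500.

N pays $110,500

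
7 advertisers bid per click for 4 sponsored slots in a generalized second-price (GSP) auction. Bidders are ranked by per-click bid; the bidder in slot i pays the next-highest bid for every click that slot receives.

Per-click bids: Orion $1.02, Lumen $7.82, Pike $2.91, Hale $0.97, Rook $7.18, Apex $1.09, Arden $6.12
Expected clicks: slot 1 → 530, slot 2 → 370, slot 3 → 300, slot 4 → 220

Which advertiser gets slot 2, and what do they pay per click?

Per-click bids in order: $7.82 (Lumen) > $7.18 (Rook) > $6.12 (Arden) > $2.91 (Pike) > $1.09 (Apex) > …
Slot 2 goes to the second-ranked bidder, Rook, who pays the next bid down: $6.12/click.

Rook; $6.12 per click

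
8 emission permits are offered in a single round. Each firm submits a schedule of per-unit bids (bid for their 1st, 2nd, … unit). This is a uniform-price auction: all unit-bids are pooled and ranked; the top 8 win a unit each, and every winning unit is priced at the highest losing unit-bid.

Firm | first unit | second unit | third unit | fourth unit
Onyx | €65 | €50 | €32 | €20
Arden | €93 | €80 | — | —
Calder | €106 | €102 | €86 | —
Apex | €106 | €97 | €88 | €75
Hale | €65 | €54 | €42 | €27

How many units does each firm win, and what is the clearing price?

Apex 3, Arden 2, Calder 3; clearing price €75

Pooled unit-bids ranked (top 8): 106 (Calder-1), 106 (Apex-1), 102 (Calder-2), 97 (Apex-2), 93 (Arden-1), 88 (Apex-3), 86 (Calder-3), 80 (Arden-2)
First bid not allocated: €75.
Allocation: Apex 3, Arden 2, Calder 3.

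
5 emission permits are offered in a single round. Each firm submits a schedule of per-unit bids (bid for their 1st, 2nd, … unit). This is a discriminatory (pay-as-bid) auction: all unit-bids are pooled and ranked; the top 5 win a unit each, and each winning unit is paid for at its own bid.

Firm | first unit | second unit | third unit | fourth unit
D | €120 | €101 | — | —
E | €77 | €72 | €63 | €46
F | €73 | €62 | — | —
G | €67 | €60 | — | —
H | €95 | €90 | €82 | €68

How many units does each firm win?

D 2, H 3

Pooled unit-bids ranked (top 5): 120 (D-1), 101 (D-2), 95 (H-1), 90 (H-2), 82 (H-3)
Next rejected bid: €77 (not a price — pay-as-bid).
Allocation: D 2, H 3.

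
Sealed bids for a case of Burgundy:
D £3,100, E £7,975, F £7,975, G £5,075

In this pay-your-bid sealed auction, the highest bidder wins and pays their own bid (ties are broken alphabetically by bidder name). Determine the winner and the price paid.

E pays £7,975

Pay-your-bid sealed auction: the highest bidder wins and pays their own bid.
Bids in order: 7,975 (E) > 7,975 (F) > 5,075 (G) > 3,100 (D)
E and F tie at £7,975; tie-break gives it to E.
E is highest → pays own bid, £7,975.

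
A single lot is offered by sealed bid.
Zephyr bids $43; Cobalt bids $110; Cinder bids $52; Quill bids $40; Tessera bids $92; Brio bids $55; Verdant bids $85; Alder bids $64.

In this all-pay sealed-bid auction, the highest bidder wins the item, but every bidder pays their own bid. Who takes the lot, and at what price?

Rule: the highest bidder wins the item, but every bidder pays their own bid.
Bids ranked: 110 (Cobalt) > 92 (Tessera) > 85 (Verdant) > 64 (Alder) > 55 (Brio) > 52 (Cinder) > …
Cobalt is highest and takes the item; every bidder forfeits their bid.

Cobalt pays $110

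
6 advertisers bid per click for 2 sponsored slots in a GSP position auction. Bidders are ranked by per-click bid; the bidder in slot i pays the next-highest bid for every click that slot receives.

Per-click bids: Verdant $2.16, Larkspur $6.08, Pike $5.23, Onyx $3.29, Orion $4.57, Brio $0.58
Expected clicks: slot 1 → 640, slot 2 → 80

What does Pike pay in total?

Pike pays $365.60

Sorting advertisers: $6.08 (Larkspur) > $5.23 (Pike) > $4.57 (Orion) > …
Pike holds slot 2 → pays next bid $4.57 × 80 clicks = $365.60.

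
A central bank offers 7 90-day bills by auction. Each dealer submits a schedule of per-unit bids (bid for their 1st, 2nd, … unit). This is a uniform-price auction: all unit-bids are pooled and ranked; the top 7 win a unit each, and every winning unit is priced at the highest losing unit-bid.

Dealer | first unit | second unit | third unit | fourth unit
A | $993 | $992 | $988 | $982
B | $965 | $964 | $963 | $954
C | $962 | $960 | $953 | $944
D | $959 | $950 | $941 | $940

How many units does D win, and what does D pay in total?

D: 0 units, pays $0

Merging the schedules and taking the best 7: 993 (A-1), 992 (A-2), 988 (A-3), 982 (A-4), 965 (B-1), 964 (B-2), 963 (B-3)
The (k+1)-th unit-bid is $962.
D wins 0 unit(s) at $962 each.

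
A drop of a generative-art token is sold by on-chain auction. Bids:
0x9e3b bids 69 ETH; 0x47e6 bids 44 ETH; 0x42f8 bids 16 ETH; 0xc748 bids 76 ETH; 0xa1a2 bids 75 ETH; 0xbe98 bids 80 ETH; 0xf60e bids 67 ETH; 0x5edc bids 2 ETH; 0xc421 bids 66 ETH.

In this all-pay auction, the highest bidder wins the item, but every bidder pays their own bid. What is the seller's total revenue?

Total revenue: 495 ETH

Rule: the highest bidder wins the item, but every bidder pays their own bid.
Bids in order: 80 (0xbe98) > 76 (0xc748) > 75 (0xa1a2) > 69 (0x9e3b) > 67 (0xf60e) > 66 (0xc421) > …
0xbe98 wins with the top bid; all bids are sunk regardless.
Every bidder forfeits their bid regardless of winning.
Revenue = 69 + 44 + 16 + 76 + 75 + 80 + 67 + 2 + 66 = 495 ETH.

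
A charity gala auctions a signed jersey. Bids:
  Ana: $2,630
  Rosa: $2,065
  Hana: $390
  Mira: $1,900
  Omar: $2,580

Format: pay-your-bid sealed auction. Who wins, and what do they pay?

Bids ranked: 2,630 (Ana) > 2,580 (Omar) > 2,065 (Rosa) > 1,900 (Mira) > 390 (Hana)
Ana is highest → pays own bid, $2,630.

Ana pays $2,630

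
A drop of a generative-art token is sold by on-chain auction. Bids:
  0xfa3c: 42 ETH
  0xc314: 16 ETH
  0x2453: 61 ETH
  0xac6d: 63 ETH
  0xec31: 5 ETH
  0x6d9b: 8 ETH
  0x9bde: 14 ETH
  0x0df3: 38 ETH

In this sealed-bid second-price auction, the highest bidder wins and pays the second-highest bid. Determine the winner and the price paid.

Sorting bids: 63 (0xac6d) > 61 (0x2453) > 42 (0xfa3c) > 38 (0x0df3) > 16 (0xc314) > 14 (0x9bde) > …
Second-price: 0xac6d pays 0x2453's bid of 61 ETH.

0xac6d pays 61 ETH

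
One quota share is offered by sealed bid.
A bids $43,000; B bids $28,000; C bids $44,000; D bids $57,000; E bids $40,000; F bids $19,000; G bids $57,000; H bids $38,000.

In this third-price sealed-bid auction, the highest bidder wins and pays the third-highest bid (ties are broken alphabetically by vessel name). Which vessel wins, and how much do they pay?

D pays $44,000

Sorting bids: 57,000 (D) > 57,000 (G) > 44,000 (C) > 43,000 (A) > 40,000 (E) > 38,000 (H) > …
D and G tie at $57,000; tie-break gives it to D.
D wins; payment is bid #3 in the ranking = $44,000.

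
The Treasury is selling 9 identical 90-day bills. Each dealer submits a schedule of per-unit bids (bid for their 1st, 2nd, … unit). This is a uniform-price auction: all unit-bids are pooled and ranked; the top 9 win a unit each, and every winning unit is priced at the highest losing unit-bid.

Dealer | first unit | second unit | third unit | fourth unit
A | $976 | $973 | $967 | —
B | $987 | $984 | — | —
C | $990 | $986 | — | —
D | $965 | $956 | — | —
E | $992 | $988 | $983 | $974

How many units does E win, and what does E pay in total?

All unit-bids, highest first — top 9: 992 (E-1), 990 (C-1), 988 (E-2), 987 (B-1), 986 (C-2), 984 (B-2), 983 (E-3), 976 (A-1), 974 (E-4)
First bid not allocated: $973.
E wins 4 unit(s) at $973 each.

E: 4 units, pays $3,892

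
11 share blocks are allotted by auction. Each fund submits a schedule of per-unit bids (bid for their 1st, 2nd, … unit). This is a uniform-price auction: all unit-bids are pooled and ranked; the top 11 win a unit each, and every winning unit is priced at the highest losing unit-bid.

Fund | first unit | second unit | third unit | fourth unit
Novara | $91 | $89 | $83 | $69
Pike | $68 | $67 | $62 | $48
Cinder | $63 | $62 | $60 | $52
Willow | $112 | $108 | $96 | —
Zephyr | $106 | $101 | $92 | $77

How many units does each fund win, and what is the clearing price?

Merging the schedules and taking the best 11: 112 (Willow-1), 108 (Willow-2), 106 (Zephyr-1), 101 (Zephyr-2), 96 (Willow-3), 92 (Zephyr-3), 91 (Novara-1), 89 (Novara-2), 83 (Novara-3), 77 (Zephyr-4), 69 (Novara-4)
First bid not allocated: $68.
Allocation: Novara 4, Willow 3, Zephyr 4.

Novara 4, Willow 3, Zephyr 4; clearing price $68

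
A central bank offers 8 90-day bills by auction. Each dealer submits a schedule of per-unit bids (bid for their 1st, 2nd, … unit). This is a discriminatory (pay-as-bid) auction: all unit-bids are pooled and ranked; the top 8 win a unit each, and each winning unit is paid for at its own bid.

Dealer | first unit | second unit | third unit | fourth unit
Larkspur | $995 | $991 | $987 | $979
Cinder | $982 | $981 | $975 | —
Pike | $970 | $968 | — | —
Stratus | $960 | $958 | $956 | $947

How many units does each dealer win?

All unit-bids, highest first — top 8: 995 (Larkspur-1), 991 (Larkspur-2), 987 (Larkspur-3), 982 (Cinder-1), 981 (Cinder-2), 979 (Larkspur-4), 975 (Cinder-3), 970 (Pike-1)
Next rejected bid: $968 (not a price — pay-as-bid).
Allocation: Cinder 3, Larkspur 4, Pike 1.

Cinder 3, Larkspur 4, Pike 1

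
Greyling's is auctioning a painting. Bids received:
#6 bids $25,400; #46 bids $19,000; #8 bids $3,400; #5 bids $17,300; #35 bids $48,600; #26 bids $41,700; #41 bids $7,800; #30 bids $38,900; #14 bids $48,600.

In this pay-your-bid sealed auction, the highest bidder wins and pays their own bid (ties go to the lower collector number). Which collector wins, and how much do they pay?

#14 pays $48,600

Bids ranked: 48,600 (#14) > 48,600 (#35) > 41,700 (#26) > 38,900 (#30) > 25,400 (#6) > 19,000 (#46) > …
#14 and #35 tie at $48,600; tie-break gives it to #14.
First-price: #14 pays what they bid, $48,600.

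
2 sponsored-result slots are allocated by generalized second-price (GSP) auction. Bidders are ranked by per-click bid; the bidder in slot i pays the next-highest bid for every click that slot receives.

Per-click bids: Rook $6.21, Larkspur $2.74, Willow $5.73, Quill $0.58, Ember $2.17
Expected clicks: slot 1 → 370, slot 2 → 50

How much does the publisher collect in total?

Total revenue: $2257.10

Ranked by bid: $6.21 (Rook) > $5.73 (Willow) > $2.74 (Larkspur) > …
Slot 1: Rook pays $5.73 × 370 = $2120.10
Slot 2: Willow pays $2.74 × 50 = $137.00
Total = $2257.10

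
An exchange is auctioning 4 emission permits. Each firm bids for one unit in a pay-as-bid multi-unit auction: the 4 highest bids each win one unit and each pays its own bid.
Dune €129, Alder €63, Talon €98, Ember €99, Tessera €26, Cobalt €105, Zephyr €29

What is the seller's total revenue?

Ordering the bids: 129 (Dune), 105 (Cobalt), 99 (Ember), 98 (Talon), 63 (Alder), 29 (Zephyr), …
Top 4: Dune, Cobalt, Ember, Talon.
Total revenue = 129 + 105 + 99 + 98 = €431.

Total revenue: €431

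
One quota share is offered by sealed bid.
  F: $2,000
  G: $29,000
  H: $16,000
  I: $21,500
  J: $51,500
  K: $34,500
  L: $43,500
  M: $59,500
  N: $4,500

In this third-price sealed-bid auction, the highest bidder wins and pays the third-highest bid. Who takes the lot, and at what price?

M pays $43,500

Sorting bids: 59,500 (M) > 51,500 (J) > 43,500 (L) > 34,500 (K) > 29,000 (G) > 21,500 (I) > …
M wins; payment is bid #3 in the ranking = $43,500.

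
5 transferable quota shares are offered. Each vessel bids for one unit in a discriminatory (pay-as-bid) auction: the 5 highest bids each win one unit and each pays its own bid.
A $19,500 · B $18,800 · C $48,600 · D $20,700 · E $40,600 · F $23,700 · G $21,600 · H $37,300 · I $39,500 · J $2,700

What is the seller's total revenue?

Total revenue: $189,700

Ordering the bids: 48,600 (C), 40,600 (E), 39,500 (I), 37,300 (H), 23,700 (F), 21,600 (G), 20,700 (D), …
Winners (5 units): C, E, I, H, F.
Total revenue = 48,600 + 40,600 + 39,500 + 37,300 + 23,700 = $189,700.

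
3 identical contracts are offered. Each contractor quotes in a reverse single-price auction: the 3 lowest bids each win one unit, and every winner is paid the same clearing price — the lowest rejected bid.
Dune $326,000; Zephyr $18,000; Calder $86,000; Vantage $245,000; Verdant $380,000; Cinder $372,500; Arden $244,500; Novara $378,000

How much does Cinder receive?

Sorting: 18,000 (Zephyr), 86,000 (Calder), 244,500 (Arden), 245,000 (Vantage), 326,000 (Dune), …
Lowest 3: Zephyr, Calder, Arden.
Lowest unsuccessful bid: $245,000 → clearing price.
Cinder does not win → is paid $0.

Cinder is paid $0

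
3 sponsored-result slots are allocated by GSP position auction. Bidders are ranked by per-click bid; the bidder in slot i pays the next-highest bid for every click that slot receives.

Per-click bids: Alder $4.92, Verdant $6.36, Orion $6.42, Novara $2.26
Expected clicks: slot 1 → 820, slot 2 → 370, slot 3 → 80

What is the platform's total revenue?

Per-click bids in order: $6.42 (Orion) > $6.36 (Verdant) > $4.92 (Alder) > $2.26 (Novara)
Slot 1: Orion pays $6.36 × 820 = $5215.20
Slot 2: Verdant pays $4.92 × 370 = $1820.40
Slot 3: Alder pays $2.26 × 80 = $180.80
Total = $7216.40

Total revenue: $7216.40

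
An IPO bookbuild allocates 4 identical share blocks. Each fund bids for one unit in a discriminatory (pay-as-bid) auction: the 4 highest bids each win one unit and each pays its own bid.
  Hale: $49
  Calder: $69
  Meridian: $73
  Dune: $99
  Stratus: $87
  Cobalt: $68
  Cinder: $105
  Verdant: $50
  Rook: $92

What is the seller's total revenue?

Sorting: 105 (Cinder), 99 (Dune), 92 (Rook), 87 (Stratus), 73 (Meridian), 69 (Calder), …
The 4 highest are Cinder, Dune, Rook, Stratus.
Total revenue = 105 + 99 + 92 + 87 = $383.

Total revenue: $383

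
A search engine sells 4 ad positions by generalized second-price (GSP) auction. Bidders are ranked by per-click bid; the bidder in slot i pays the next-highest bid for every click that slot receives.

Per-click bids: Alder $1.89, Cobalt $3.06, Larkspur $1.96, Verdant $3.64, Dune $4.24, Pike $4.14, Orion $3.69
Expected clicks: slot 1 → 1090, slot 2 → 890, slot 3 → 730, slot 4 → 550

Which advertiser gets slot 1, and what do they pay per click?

Per-click bids in order: $4.24 (Dune) > $4.14 (Pike) > $3.69 (Orion) > $3.64 (Verdant) > $3.06 (Cobalt) > …
Slot 1 goes to the first-ranked bidder, Dune, who pays the next bid down: $4.14/click.

Dune; $4.14 per click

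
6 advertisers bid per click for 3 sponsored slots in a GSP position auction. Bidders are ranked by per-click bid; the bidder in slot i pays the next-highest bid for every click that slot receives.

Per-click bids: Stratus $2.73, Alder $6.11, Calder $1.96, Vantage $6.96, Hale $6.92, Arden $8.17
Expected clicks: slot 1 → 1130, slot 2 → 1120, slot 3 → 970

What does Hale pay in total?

Per-click bids in order: $8.17 (Arden) > $6.96 (Vantage) > $6.92 (Hale) > $6.11 (Alder) > …
Hale holds slot 3 → pays next bid $6.11 × 970 clicks = $5926.70.

Hale pays $5926.70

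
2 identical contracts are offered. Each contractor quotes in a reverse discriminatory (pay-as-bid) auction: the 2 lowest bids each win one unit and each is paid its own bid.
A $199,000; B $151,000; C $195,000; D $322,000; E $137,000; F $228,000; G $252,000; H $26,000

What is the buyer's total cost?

Bids ranked low→high: 26,000 (H), 137,000 (E), 151,000 (B), 195,000 (C), …
Winners (2 units): H, E.
Total cost = 26,000 + 137,000 = $163,000.

Total cost: $163,000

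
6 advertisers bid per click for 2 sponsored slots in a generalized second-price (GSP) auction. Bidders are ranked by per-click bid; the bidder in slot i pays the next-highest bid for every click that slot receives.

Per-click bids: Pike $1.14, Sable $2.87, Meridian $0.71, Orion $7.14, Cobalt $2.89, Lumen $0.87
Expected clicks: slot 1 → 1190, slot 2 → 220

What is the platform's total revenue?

Total revenue: $4070.50

Per-click bids in order: $7.14 (Orion) > $2.89 (Cobalt) > $2.87 (Sable) > …
Slot 1: Orion pays $2.89 × 1190 = $3439.10
Slot 2: Cobalt pays $2.87 × 220 = $631.40
Total = $4070.50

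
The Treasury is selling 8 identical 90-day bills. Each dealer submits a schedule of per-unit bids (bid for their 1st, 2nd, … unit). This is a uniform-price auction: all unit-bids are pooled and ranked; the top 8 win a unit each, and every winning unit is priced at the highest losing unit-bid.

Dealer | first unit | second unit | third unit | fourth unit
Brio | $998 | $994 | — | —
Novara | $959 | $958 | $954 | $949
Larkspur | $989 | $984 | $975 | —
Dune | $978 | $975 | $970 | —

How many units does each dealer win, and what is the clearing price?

Brio 2, Dune 3, Larkspur 3; clearing price $959

Pooled unit-bids ranked (top 8): 998 (Brio-1), 994 (Brio-2), 989 (Larkspur-1), 984 (Larkspur-2), 978 (Dune-1), 975 (Larkspur-3), 975 (Dune-2), 970 (Dune-3)
The (k+1)-th unit-bid is $959.
Allocation: Brio 2, Dune 3, Larkspur 3.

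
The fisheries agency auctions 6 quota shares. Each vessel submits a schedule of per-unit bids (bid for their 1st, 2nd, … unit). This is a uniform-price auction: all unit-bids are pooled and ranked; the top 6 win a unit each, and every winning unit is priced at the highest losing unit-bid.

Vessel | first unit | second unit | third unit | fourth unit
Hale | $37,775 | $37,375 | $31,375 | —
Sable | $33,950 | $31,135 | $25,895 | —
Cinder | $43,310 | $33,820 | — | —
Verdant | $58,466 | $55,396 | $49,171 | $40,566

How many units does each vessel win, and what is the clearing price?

Cinder 1, Hale 1, Verdant 4; clearing price $37,375

Merging the schedules and taking the best 6: 58,466 (Verdant-1), 55,396 (Verdant-2), 49,171 (Verdant-3), 43,310 (Cinder-1), 40,566 (Verdant-4), 37,775 (Hale-1)
First bid not allocated: $37,375.
Allocation: Cinder 1, Hale 1, Verdant 4.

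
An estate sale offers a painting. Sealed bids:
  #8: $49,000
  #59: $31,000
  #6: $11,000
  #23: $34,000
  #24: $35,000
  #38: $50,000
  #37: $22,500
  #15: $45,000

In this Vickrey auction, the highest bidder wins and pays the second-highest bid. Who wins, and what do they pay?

#38 pays $49,000

Bids in order: 50,000 (#38) > 49,000 (#8) > 45,000 (#15) > 35,000 (#24) > 34,000 (#23) > 31,000 (#59) > …
#38 is highest; pays the second-highest bid, $49,000.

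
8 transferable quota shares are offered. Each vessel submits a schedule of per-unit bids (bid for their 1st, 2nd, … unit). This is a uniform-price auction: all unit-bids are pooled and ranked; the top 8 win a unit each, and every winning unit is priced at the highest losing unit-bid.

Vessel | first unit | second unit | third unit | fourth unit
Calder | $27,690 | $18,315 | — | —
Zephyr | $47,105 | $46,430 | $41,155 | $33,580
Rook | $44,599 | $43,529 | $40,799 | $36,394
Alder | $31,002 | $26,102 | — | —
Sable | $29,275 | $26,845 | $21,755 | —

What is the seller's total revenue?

Pooled unit-bids ranked (top 8): 47,105 (Zephyr-1), 46,430 (Zephyr-2), 44,599 (Rook-1), 43,529 (Rook-2), 41,155 (Zephyr-3), 40,799 (Rook-3), 36,394 (Rook-4), 33,580 (Zephyr-4)
First bid not allocated: $31,002.
Allocation: Rook 4, Zephyr 4. Every unit priced at $31,002.
Revenue = 8 × 31,002 = $248,016.

Total revenue: $248,016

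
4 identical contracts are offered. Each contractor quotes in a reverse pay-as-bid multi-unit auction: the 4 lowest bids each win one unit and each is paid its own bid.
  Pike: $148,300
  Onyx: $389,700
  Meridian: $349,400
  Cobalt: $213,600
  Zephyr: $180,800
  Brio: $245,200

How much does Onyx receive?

Ordering the bids: 148,300 (Pike), 180,800 (Zephyr), 213,600 (Cobalt), 245,200 (Brio), 349,400 (Meridian), 389,700 (Onyx)
Lowest 4: Pike, Zephyr, Cobalt, Brio.
Onyx does not win → $0.

Onyx is paid $0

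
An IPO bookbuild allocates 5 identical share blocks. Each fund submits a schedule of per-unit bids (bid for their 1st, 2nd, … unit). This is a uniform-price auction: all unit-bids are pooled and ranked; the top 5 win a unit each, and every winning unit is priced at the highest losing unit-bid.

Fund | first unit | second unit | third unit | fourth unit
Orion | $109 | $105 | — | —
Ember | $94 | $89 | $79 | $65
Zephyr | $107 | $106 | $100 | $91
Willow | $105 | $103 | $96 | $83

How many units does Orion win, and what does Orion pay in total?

Orion: 2 units, pays $206

All unit-bids, highest first — top 5: 109 (Orion-1), 107 (Zephyr-1), 106 (Zephyr-2), 105 (Orion-2), 105 (Willow-1)
First bid not allocated: $103.
Orion wins 2 unit(s) at $103 each.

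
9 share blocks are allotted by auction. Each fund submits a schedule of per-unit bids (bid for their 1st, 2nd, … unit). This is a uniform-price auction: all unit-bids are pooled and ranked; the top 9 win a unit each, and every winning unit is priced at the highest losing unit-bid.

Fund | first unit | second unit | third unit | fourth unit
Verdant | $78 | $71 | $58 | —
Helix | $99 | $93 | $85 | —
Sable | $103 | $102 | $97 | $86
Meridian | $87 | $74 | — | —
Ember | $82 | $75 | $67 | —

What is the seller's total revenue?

Total revenue: $702

Pooled unit-bids ranked (top 9): 103 (Sable-1), 102 (Sable-2), 99 (Helix-1), 97 (Sable-3), 93 (Helix-2), 87 (Meridian-1), 86 (Sable-4), 85 (Helix-3), 82 (Ember-1)
First bid not allocated: $78.
Allocation: Ember 1, Helix 3, Meridian 1, Sable 4. Every unit priced at $78.
Revenue = 9 × 78 = $702.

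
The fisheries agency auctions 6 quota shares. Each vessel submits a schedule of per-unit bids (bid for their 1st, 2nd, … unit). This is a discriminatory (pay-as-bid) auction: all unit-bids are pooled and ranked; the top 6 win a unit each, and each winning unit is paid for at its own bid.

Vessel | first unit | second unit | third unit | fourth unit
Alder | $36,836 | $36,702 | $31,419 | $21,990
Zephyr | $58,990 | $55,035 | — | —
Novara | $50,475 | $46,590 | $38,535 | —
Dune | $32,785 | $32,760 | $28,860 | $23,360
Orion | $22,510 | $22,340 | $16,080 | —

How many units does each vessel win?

Alder 1, Novara 3, Zephyr 2

All unit-bids, highest first — top 6: 58,990 (Zephyr-1), 55,035 (Zephyr-2), 50,475 (Novara-1), 46,590 (Novara-2), 38,535 (Novara-3), 36,836 (Alder-1)
Next rejected bid: $36,702 (not a price — pay-as-bid).
Allocation: Alder 1, Novara 3, Zephyr 2.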